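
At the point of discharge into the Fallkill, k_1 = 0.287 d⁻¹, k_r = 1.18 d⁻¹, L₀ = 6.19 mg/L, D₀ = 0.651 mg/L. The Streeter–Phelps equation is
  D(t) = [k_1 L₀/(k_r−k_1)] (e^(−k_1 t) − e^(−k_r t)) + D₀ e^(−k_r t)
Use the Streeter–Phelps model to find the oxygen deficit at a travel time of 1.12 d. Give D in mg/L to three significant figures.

D ≈ 1.09 mg/L

k_1 L₀/(k_r−k_1) = 0.287×6.19/(1.18−0.287) = 1.777/0.8930 = 1.989 mg/L.
e^(−k_1 t) = e^(−0.287×1.120) = 0.7251; e^(−k_r t) = e^(−1.18×1.120) = 0.2667.
D = 1.989 × (0.7251 − 0.2667) + 0.651 × 0.2667 = 0.9119 + 0.1736 = 1.086 mg/L.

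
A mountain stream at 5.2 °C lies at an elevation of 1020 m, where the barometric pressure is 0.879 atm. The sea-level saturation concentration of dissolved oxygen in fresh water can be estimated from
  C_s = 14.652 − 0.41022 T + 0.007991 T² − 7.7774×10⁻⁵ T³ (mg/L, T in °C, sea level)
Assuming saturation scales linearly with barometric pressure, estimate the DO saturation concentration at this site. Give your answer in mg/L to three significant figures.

C_s ≈ 11.2 mg/L

At sea level: C_s = 14.652 − 0.41022×5.2 + 0.007991×5.2² − 7.7774×10⁻⁵×5.2³ = 12.72 mg/L.
Pressure correction: C_s' = 12.72 × 0.879 = 11.18 mg/L.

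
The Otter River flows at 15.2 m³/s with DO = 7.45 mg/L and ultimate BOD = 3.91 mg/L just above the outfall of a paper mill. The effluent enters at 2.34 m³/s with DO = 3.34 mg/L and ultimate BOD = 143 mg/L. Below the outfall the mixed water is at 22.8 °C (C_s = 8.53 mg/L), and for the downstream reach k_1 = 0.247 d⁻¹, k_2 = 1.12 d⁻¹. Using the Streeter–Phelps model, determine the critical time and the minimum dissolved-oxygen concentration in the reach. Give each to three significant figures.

t_c ≈ 1.39 d; minimum DO ≈ 5.02 mg/L

Mixed DO = (15.2×7.45 + 2.34×3.34)/(15.2+2.34) = 121.1/17.54 = 6.902 mg/L.
Mixed L₀ = (15.2×3.91 + 2.34×143)/(17.54) = 394.1/17.54 = 22.47 mg/L.
Initial deficit D₀ = C_s − DO₀ = 8.53 − 6.902 = 1.628 mg/L.
t_c = (1/0.8730) ln[(1.12/0.247)(1 − 1.628×0.8730/(0.247×22.47))] = 1.145 × ln(3.373) = 1.393 d.
D_c = (0.247/1.12) × 22.47 × e^(−0.247×1.393) = 0.2205 × 22.47 × 0.7089 = 3.512 mg/L.
Minimum DO = 8.53 − 3.512 = 5.018 mg/L.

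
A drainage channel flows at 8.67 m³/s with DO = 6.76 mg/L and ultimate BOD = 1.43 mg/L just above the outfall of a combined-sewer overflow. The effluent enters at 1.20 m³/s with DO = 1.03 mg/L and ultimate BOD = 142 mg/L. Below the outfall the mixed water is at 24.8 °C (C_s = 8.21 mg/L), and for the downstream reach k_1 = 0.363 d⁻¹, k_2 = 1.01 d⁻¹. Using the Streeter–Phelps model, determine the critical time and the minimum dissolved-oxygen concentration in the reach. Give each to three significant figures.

Mixed DO = (8.67×6.76 + 1.20×1.03)/(8.67+1.20) = 59.85/9.870 = 6.063 mg/L.
Mixed L₀ = (8.67×1.43 + 1.20×142)/(9.870) = 182.8/9.870 = 18.52 mg/L.
Initial deficit D₀ = C_s − DO₀ = 8.21 − 6.063 = 2.147 mg/L.
t_c = (1/0.6470) ln[(1.01/0.363)(1 − 2.147×0.6470/(0.363×18.52))] = 1.546 × ln(2.208) = 1.224 d.
D_c = (0.363/1.01) × 18.52 × e^(−0.363×1.224) = 0.3594 × 18.52 × 0.6413 = 4.269 mg/L.
Minimum DO = 8.21 − 4.269 = 3.941 mg/L.

t_c ≈ 1.22 d; minimum DO ≈ 3.94 mg/L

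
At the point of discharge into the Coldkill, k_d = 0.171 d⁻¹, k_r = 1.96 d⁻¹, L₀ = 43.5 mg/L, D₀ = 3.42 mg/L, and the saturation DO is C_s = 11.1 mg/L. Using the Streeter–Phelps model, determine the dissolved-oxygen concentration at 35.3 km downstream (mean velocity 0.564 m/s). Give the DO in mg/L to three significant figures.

DO ≈ 7.60 mg/L

Travel time t = x/v = 35.3 km / (0.564 m/s) = 35300 m / 0.564 m/s = 62590 s = 0.7244 d.
k_d L₀/(k_r−k_d) = 0.171×43.5/(1.96−0.171) = 7.439/1.789 = 4.158 mg/L.
e^(−k_d t) = e^(−0.171×0.7244) = 0.8835; e^(−k_r t) = e^(−1.96×0.7244) = 0.2418.
D = 4.158 × (0.8835 − 0.2418) + 3.42 × 0.2418 = 2.668 + 0.8268 = 3.495 mg/L.
DO = C_s − D = 11.1 − 3.495 = 7.605 mg/L.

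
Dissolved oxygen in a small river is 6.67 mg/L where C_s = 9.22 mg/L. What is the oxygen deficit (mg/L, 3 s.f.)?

D = C_s − C = 9.22 − 6.67 = 2.55 mg/L.

D ≈ 2.55 mg/L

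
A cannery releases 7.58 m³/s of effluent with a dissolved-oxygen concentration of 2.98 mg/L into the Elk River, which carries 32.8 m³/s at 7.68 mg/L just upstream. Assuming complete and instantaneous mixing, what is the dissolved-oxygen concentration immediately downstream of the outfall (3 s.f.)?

6.80 mg/L

Flow-weighted mixing: C = (Q_r C_r + Q_w C_w)/(Q_r + Q_w)
= (32.8×7.68 + 7.58×2.98)/(32.8 + 7.58) = 274.5/40.38 = 6.798 mg/L.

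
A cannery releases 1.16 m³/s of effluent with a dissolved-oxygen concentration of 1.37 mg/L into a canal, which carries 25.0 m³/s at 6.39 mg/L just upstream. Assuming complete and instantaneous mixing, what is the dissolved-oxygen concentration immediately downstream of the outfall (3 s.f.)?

Flow-weighted mixing: C = (Q_r C_r + Q_w C_w)/(Q_r + Q_w)
= (25.0×6.39 + 1.16×1.37)/(25.0 + 1.16) = 161.3/26.16 = 6.167 mg/L.

6.17 mg/L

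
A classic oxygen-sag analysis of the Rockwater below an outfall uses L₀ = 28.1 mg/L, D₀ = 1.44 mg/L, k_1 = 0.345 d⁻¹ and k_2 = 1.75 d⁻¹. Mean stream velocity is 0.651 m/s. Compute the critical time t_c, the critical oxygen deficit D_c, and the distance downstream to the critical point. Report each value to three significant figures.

t_c = [1/(k_2−k_1)] ln[(k_2/k_1)(1 − D₀(k_2−k_1)/(k_1 L₀))]
= [1/(1.75−0.345)] ln[(1.75/0.345)(1 − 1.44×1.405/(0.345×28.1))]
= (1/1.405) ln[5.072 × 0.7913] = 0.7117 × ln(4.014) = 0.7117 × 1.390 = 0.9891 d.
D_c = (k_1/k_2) L₀ e^(−k_1 t_c) = (0.345/1.75) × 28.1 × e^(−0.345×0.9891) = 0.1971 × 28.1 × 0.7109 = 3.938 mg/L.
x_c = v t_c = 0.651 m/s × 0.9891 d × 86400 s/d = 55640 m ≈ 55.6 km.

t_c ≈ 0.989 d; D_c ≈ 3.94 mg/L; x_c ≈ 55.6 km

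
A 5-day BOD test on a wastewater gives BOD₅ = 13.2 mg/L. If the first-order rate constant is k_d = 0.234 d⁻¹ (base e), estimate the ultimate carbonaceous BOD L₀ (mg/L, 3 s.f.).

BOD₅ = L₀(1 − e^(−5k_d)) ⇒ L₀ = BOD₅ / (1 − e^(−5×0.234))
= 13.2 / (1 − 0.3104) = 13.2 / 0.6896 = 19.14 mg/L.

L₀ ≈ 19.1 mg/L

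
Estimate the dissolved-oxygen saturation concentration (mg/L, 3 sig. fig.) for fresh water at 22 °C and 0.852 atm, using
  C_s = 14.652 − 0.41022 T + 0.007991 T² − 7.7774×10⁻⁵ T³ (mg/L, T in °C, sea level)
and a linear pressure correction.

C_s ≈ 7.38 mg/L

At sea level: C_s = 14.652 − 0.41022×22 + 0.007991×22² − 7.7774×10⁻⁵×22³ = 8.667 mg/L.
Pressure correction: C_s' = 8.667 × 0.852 = 7.384 mg/L.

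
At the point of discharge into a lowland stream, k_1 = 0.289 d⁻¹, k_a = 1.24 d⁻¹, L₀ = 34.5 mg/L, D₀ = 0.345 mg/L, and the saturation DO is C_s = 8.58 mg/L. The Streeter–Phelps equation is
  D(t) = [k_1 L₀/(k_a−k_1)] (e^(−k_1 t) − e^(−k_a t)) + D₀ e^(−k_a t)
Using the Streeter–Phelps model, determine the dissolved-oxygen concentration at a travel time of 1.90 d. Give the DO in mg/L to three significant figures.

DO ≈ 3.49 mg/L

k_1 L₀/(k_a−k_1) = 0.289×34.5/(1.24−0.289) = 9.970/0.9510 = 10.48 mg/L.
e^(−k_1 t) = e^(−0.289×1.900) = 0.5775; e^(−k_a t) = e^(−1.24×1.900) = 0.09480.
D = 10.48 × (0.5775 − 0.09480) + 0.345 × 0.09480 = 5.060 + 0.03271 = 5.093 mg/L.
DO = C_s − D = 8.58 − 5.093 = 3.487 mg/L.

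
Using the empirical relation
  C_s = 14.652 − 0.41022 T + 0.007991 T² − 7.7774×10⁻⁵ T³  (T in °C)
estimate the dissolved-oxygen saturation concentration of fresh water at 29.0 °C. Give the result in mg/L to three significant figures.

C_s = 14.652 − 0.41022×29.0 + 0.007991×29.0² − 7.7774×10⁻⁵×29.0³ = 7.579 mg/L.

C_s ≈ 7.58 mg/L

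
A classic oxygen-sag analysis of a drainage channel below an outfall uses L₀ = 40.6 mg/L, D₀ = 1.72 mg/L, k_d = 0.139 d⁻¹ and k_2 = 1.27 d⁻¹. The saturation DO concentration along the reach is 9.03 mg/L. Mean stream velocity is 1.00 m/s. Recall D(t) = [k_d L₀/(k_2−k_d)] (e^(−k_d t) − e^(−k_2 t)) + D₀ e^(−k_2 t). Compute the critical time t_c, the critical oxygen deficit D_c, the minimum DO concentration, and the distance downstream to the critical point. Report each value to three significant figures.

t_c ≈ 1.58 d; D_c ≈ 3.57 mg/L; min DO ≈ 5.46 mg/L; x_c ≈ 137 km

With k_2/k_d = 9.137 and 1 − D₀(k_2−k_d)/(k_d L₀) = 0.6553,
t_c = ln(9.137 × 0.6553) / (1.27 − 0.139) = ln(5.987) / 1.131 = 1.790/1.131 = 1.582 d.
L(t_c) = L₀ e^(−k_d t_c) = 40.6 × 0.8026 = 32.58 mg/L, and at the critical point k_2 D_c = k_d L, so D_c = (0.139/1.27) × 32.58 = 3.566 mg/L.
Minimum DO = C_s − D_c = 9.03 − 3.566 = 5.464 mg/L.
x_c = v t_c = 1.00 m/s × 1.582 d × 86400 s/d = 136700 m ≈ 137 km.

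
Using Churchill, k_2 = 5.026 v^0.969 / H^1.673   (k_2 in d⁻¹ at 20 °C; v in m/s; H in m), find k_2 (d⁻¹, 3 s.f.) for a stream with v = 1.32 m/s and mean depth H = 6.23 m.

k_2 = 5.026 × 1.32^0.969 / 6.23^1.673 = 5.026 × 1.309 / 21.34 = 0.3082 d⁻¹.

k_2 ≈ 0.308 d⁻¹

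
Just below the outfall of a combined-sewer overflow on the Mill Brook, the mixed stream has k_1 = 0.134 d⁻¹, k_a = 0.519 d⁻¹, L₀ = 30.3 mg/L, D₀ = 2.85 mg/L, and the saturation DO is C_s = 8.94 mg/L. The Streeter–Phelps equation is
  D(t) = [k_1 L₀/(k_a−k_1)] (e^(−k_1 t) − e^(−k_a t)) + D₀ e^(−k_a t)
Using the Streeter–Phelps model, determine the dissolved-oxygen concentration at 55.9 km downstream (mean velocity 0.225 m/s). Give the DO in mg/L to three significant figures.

DO ≈ 3.50 mg/L

Travel time t = x/v = 55.9 km / (0.225 m/s) = 55900 m / 0.225 m/s = 248400 s = 2.876 d.
k_1 L₀/(k_a−k_1) = 0.134×30.3/(0.519−0.134) = 4.060/0.3850 = 10.55 mg/L.
e^(−k_1 t) = e^(−0.134×2.876) = 0.6802; e^(−k_a t) = e^(−0.519×2.876) = 0.2248.
D = 10.55 × (0.6802 − 0.2248) + 2.85 × 0.2248 = 4.803 + 0.6408 = 5.443 mg/L.
DO = C_s − D = 8.94 − 5.443 = 3.497 mg/L.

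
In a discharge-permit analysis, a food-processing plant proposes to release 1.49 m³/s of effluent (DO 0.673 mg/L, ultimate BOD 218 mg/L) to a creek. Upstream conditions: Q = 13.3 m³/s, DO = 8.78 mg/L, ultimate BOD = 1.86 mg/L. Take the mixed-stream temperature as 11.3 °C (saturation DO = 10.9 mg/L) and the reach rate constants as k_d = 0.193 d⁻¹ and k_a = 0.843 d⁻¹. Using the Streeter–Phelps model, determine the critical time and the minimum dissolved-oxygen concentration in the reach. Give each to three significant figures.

Mixed DO = (13.3×8.78 + 1.49×0.673)/(13.3+1.49) = 117.8/14.79 = 7.963 mg/L.
Mixed L₀ = (13.3×1.86 + 1.49×218)/(14.79) = 349.6/14.79 = 23.63 mg/L.
Initial deficit D₀ = C_s − DO₀ = 10.9 − 7.963 = 2.937 mg/L.
t_c = (1/0.6500) ln[(0.843/0.193)(1 − 2.937×0.6500/(0.193×23.63))] = 1.538 × ln(2.540) = 1.434 d.
D_c = (0.193/0.843) × 23.63 × e^(−0.193×1.434) = 0.2289 × 23.63 × 0.7582 = 4.103 mg/L.
Minimum DO = 10.9 − 4.103 = 6.797 mg/L.

t_c ≈ 1.43 d; minimum DO ≈ 6.80 mg/L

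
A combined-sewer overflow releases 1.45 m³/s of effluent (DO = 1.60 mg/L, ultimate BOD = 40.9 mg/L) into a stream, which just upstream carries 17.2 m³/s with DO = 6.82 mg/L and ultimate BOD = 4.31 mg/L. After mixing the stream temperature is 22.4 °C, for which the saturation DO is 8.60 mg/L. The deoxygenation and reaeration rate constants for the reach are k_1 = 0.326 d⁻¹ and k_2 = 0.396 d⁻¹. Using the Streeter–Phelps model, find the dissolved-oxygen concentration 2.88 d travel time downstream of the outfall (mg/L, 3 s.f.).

DO ≈ 5.52 mg/L

Mixed DO = (17.2×6.82 + 1.45×1.60)/(17.2+1.45) = 119.6/18.65 = 6.414 mg/L.
Mixed L₀ = (17.2×4.31 + 1.45×40.9)/(18.65) = 133.4/18.65 = 7.155 mg/L.
Initial deficit D₀ = C_s − DO₀ = 8.60 − 6.414 = 2.186 mg/L.
D(2.88) = [0.326×7.155/(0.396−0.326)](e^(−0.326×2.88) − e^(−0.396×2.88)) + 2.186 e^(−0.396×2.88)
= 33.32 × (0.3911 − 0.3197) + 2.186 × 0.3197 = 3.078 mg/L.
DO = 8.60 − 3.078 = 5.522 mg/L.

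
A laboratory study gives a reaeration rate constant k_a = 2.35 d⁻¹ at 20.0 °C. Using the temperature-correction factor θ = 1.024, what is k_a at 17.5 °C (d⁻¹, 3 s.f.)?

k_a(T₂) = k_a(T₁) · θ^(T₂−T₁) = 2.35 × 1.024^(17.5−20.0)
= 2.35 × 1.024^-2.50 = 2.35 × 0.9424 = 2.215 d⁻¹.

k_a ≈ 2.21 d⁻¹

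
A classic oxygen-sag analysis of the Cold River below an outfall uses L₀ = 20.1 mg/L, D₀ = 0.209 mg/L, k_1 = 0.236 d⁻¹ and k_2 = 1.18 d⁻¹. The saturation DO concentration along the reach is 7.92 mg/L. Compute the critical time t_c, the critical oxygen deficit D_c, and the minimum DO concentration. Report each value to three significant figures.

t_c = [1/(k_2−k_1)] ln[(k_2/k_1)(1 − D₀(k_2−k_1)/(k_1 L₀))]
= [1/(1.18−0.236)] ln[(1.18/0.236)(1 − 0.209×0.9440/(0.236×20.1))]
= (1/0.9440) ln[5.000 × 0.9584] = 1.059 × ln(4.792) = 1.059 × 1.567 = 1.660 d.
L(t_c) = L₀ e^(−k_1 t_c) = 20.1 × 0.6759 = 13.59 mg/L, and at the critical point k_2 D_c = k_1 L, so D_c = (0.236/1.18) × 13.59 = 2.717 mg/L.
Minimum DO = C_s − D_c = 7.92 − 2.717 = 5.203 mg/L.

t_c ≈ 1.66 d; D_c ≈ 2.72 mg/L; min DO ≈ 5.20 mg/L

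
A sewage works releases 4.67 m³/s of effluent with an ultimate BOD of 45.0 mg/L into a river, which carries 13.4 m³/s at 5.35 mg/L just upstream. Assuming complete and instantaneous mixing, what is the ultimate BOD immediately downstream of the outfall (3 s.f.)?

15.6 mg/L

Flow-weighted mixing: C = (Q_r C_r + Q_w C_w)/(Q_r + Q_w)
= (13.4×5.35 + 4.67×45.0)/(13.4 + 4.67) = 281.8/18.07 = 15.60 mg/L.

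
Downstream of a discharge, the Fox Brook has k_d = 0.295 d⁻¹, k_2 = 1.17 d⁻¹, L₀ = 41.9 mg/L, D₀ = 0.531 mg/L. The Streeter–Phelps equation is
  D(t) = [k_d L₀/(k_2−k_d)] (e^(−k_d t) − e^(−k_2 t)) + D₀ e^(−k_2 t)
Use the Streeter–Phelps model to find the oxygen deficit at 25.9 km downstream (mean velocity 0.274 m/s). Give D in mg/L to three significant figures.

Travel time t = x/v = 25.9 km / (0.274 m/s) = 25900 m / 0.274 m/s = 94530 s = 1.094 d.
k_d L₀/(k_2−k_d) = 0.295×41.9/(1.17−0.295) = 12.36/0.8750 = 14.13 mg/L.
e^(−k_d t) = e^(−0.295×1.094) = 0.7242; e^(−k_2 t) = e^(−1.17×1.094) = 0.2780.
D = 14.13 × (0.7242 − 0.2780) + 0.531 × 0.2780 = 6.302 + 0.1476 = 6.450 mg/L.

D ≈ 6.45 mg/L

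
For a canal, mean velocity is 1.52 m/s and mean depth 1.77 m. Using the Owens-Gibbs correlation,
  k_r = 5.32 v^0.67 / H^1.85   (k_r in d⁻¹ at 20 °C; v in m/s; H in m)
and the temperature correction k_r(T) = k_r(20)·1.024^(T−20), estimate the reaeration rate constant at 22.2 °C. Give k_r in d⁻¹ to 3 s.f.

k_r ≈ 2.58 d⁻¹

k_r(20) = 5.32 × 1.52^0.67 / 1.77^1.85 = 5.32 × 1.324 / 2.876 = 2.449 d⁻¹.
k_r(22.2) = 2.449 × 1.024^(22.2−20) = 2.449 × 1.054 = 2.580 d⁻¹.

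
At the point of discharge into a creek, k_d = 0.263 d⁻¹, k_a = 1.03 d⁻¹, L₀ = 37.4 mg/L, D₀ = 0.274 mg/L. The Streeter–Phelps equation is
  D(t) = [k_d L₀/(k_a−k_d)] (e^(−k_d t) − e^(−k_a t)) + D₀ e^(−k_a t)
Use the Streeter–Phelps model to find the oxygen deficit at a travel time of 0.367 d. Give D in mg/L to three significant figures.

D ≈ 3.04 mg/L

k_d L₀/(k_a−k_d) = 0.263×37.4/(1.03−0.263) = 9.836/0.7670 = 12.82 mg/L.
e^(−k_d t) = e^(−0.263×0.3670) = 0.9080; e^(−k_a t) = e^(−1.03×0.3670) = 0.6852.
D = 12.82 × (0.9080 − 0.6852) + 0.274 × 0.6852 = 2.857 + 0.1878 = 3.045 mg/L.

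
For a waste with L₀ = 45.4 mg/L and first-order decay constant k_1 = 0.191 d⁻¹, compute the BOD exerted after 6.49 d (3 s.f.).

y_t = L₀(1 − e^(−k_1 t)) = 45.4 × (1 − e^(−0.191×6.49))
= 45.4 × (1 − 0.2895) = 45.4 × 0.7105 = 32.26 mg/L.

y ≈ 32.3 mg/L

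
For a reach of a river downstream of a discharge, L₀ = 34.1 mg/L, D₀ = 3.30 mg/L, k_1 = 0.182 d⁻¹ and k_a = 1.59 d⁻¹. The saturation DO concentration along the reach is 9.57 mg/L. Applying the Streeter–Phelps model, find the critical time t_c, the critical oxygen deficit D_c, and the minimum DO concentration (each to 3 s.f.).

At the critical point dD/dt = 0, so k_1 L₀ e^(−k_1 t) = k_a D. Substituting D(t) from the Streeter–Phelps equation and solving for t gives
t_c = ln[(k_a/k_1)(1 − D₀(k_a−k_1)/(k_1 L₀))] / (k_a−k_1).
Here k_a−k_1 = 1.408 d⁻¹ and 1 − D₀(k_a−k_1)/(k_1 L₀) = 1 − 3.30×1.408/(0.182×34.1) = 0.2513, so
t_c = ln(8.736 × 0.2513) / 1.408 = 0.7865 / 1.408 = 0.5586 d.
D_c = (k_1/k_a) L₀ e^(−k_1 t_c) = (0.182/1.59) × 34.1 × e^(−0.182×0.5586) = 0.1145 × 34.1 × 0.9033 = 3.526 mg/L.
Minimum DO = C_s − D_c = 9.57 − 3.526 = 6.044 mg/L.

t_c ≈ 0.559 d; D_c ≈ 3.53 mg/L; min DO ≈ 6.04 mg/L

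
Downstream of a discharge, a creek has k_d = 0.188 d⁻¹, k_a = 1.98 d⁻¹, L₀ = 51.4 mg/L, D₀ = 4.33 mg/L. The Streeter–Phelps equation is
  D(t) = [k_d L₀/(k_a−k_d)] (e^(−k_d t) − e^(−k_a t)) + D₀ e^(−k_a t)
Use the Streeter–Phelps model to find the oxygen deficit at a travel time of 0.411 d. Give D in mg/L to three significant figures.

k_d L₀/(k_a−k_d) = 0.188×51.4/(1.98−0.188) = 9.663/1.792 = 5.392 mg/L.
e^(−k_d t) = e^(−0.188×0.4110) = 0.9256; e^(−k_a t) = e^(−1.98×0.4110) = 0.4432.
D = 5.392 × (0.9256 − 0.4432) + 4.33 × 0.4432 = 2.602 + 1.919 = 4.521 mg/L.

D ≈ 4.52 mg/L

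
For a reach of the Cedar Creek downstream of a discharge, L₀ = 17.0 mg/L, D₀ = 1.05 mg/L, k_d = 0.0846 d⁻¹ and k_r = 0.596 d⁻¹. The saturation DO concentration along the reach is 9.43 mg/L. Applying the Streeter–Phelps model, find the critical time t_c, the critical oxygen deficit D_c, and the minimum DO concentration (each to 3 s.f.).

t_c = [1/(k_r−k_d)] ln[(k_r/k_d)(1 − D₀(k_r−k_d)/(k_d L₀))]
= [1/(0.596−0.0846)] ln[(0.596/0.0846)(1 − 1.05×0.5114/(0.0846×17.0))]
= (1/0.5114) ln[7.045 × 0.6266] = 1.955 × ln(4.415) = 1.955 × 1.485 = 2.904 d.
D_c = (k_d/k_r) L₀ e^(−k_d t_c) = (0.0846/0.596) × 17.0 × e^(−0.0846×2.904) = 0.1419 × 17.0 × 0.7822 = 1.888 mg/L.
Minimum DO = C_s − D_c = 9.43 − 1.888 = 7.542 mg/L.

t_c ≈ 2.90 d; D_c ≈ 1.89 mg/L; min DO ≈ 7.54 mg/L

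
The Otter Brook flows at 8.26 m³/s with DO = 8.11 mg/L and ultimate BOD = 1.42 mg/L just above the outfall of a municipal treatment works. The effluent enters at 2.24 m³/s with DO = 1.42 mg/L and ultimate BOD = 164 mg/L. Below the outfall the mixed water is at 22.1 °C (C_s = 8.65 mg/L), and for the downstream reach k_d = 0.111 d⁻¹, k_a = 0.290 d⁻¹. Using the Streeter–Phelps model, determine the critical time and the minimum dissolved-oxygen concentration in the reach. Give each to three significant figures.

Mixed DO = (8.26×8.11 + 2.24×1.42)/(8.26+2.24) = 70.17/10.50 = 6.683 mg/L.
Mixed L₀ = (8.26×1.42 + 2.24×164)/(10.50) = 379.1/10.50 = 36.10 mg/L.
Initial deficit D₀ = C_s − DO₀ = 8.65 − 6.683 = 1.967 mg/L.
t_c = (1/0.1790) ln[(0.290/0.111)(1 − 1.967×0.1790/(0.111×36.10))] = 5.587 × ln(2.383) = 4.851 d.
D_c = (0.111/0.290) × 36.10 × e^(−0.111×4.851) = 0.3828 × 36.10 × 0.5836 = 8.065 mg/L.
Minimum DO = 8.65 − 8.065 = 0.5849 mg/L.

t_c ≈ 4.85 d; minimum DO ≈ 0.585 mg/L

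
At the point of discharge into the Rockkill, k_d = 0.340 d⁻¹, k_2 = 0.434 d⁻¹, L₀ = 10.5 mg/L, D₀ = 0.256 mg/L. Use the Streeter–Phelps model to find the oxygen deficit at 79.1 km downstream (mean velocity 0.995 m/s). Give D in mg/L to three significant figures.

Travel time t = x/v = 79.1 km / (0.995 m/s) = 79100 m / 0.995 m/s = 79500 s = 0.9201 d.
k_d L₀/(k_2−k_d) = 0.340×10.5/(0.434−0.340) = 3.570/0.09400 = 37.98 mg/L.
e^(−k_d t) = e^(−0.340×0.9201) = 0.7314; e^(−k_2 t) = e^(−0.434×0.9201) = 0.6708.
D = 37.98 × (0.7314 − 0.6708) + 0.256 × 0.6708 = 2.301 + 0.1717 = 2.473 mg/L.

D ≈ 2.47 mg/L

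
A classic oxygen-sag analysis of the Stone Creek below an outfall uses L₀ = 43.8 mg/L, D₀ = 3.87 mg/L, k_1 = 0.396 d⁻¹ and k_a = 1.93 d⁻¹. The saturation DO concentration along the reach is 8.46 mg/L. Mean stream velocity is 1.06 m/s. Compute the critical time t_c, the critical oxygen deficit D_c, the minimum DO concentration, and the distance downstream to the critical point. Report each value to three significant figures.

With k_a/k_1 = 4.874 and 1 − D₀(k_a−k_1)/(k_1 L₀) = 0.6577,
t_c = ln(4.874 × 0.6577) / (1.93 − 0.396) = ln(3.206) / 1.534 = 1.165/1.534 = 0.7594 d.
D_c = (k_1/k_a) L₀ e^(−k_1 t_c) = (0.396/1.93) × 43.8 × e^(−0.396×0.7594) = 0.2052 × 43.8 × 0.7403 = 6.653 mg/L.
Minimum DO = C_s − D_c = 8.46 − 6.653 = 1.807 mg/L.
x_c = v t_c = 1.06 m/s × 0.7594 d × 86400 s/d = 69550 m ≈ 69.5 km.

t_c ≈ 0.759 d; D_c ≈ 6.65 mg/L; min DO ≈ 1.81 mg/L; x_c ≈ 69.5 km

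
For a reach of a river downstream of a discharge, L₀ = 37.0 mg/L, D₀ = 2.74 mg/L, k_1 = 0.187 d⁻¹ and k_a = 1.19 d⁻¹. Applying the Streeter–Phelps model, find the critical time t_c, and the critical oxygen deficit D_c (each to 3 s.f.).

t_c ≈ 1.34 d; D_c ≈ 4.53 mg/L

With k_a/k_1 = 6.364 and 1 − D₀(k_a−k_1)/(k_1 L₀) = 0.6028,
t_c = ln(6.364 × 0.6028) / (1.19 − 0.187) = ln(3.836) / 1.003 = 1.344/1.003 = 1.340 d.
D_c = (k_1/k_a) L₀ e^(−k_1 t_c) = (0.187/1.19) × 37.0 × e^(−0.187×1.340) = 0.1571 × 37.0 × 0.7783 = 4.525 mg/L.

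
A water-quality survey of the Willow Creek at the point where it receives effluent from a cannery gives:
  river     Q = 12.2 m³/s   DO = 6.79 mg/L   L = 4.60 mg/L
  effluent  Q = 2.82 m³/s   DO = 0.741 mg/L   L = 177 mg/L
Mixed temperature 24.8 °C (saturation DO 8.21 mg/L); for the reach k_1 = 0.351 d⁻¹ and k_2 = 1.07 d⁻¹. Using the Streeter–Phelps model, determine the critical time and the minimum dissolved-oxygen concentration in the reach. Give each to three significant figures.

Mixed DO = (12.2×6.79 + 2.82×0.741)/(12.2+2.82) = 84.93/15.02 = 5.654 mg/L.
Mixed L₀ = (12.2×4.60 + 2.82×177)/(15.02) = 555.3/15.02 = 36.97 mg/L.
Initial deficit D₀ = C_s − DO₀ = 8.21 − 5.654 = 2.556 mg/L.
t_c = (1/0.7190) ln[(1.07/0.351)(1 − 2.556×0.7190/(0.351×36.97))] = 1.391 × ln(2.617) = 1.338 d.
D_c = (0.351/1.07) × 36.97 × e^(−0.351×1.338) = 0.3280 × 36.97 × 0.6253 = 7.582 mg/L.
Minimum DO = 8.21 − 7.582 = 0.6276 mg/L.

t_c ≈ 1.34 d; minimum DO ≈ 0.628 mg/L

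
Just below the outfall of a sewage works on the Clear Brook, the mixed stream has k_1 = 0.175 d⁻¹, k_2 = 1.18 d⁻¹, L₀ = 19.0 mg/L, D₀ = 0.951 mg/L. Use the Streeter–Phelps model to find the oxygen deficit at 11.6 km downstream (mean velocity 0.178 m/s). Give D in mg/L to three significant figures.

D ≈ 1.93 mg/L

Travel time t = x/v = 11.6 km / (0.178 m/s) = 11600 m / 0.178 m/s = 65170 s = 0.7543 d.
k_1 L₀/(k_2−k_1) = 0.175×19.0/(1.18−0.175) = 3.325/1.005 = 3.308 mg/L.
e^(−k_1 t) = e^(−0.175×0.7543) = 0.8763; e^(−k_2 t) = e^(−1.18×0.7543) = 0.4106.
D = 3.308 × (0.8763 − 0.4106) + 0.951 × 0.4106 = 1.541 + 0.3905 = 1.931 mg/L.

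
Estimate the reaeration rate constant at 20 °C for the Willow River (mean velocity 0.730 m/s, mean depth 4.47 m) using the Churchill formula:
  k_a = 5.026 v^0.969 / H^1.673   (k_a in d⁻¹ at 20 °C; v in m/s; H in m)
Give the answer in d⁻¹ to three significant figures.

k_a = 5.026 × 0.730^0.969 / 4.47^1.673 = 5.026 × 0.7372 / 12.25 = 0.3026 d⁻¹.

k_a ≈ 0.303 d⁻¹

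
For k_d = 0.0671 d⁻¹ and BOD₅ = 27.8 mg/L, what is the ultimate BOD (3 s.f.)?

L₀ ≈ 97.5 mg/L

BOD₅ = L₀(1 − e^(−5k_d)) ⇒ L₀ = BOD₅ / (1 − e^(−5×0.0671))
= 27.8 / (1 − 0.7150) = 27.8 / 0.2850 = 97.54 mg/L.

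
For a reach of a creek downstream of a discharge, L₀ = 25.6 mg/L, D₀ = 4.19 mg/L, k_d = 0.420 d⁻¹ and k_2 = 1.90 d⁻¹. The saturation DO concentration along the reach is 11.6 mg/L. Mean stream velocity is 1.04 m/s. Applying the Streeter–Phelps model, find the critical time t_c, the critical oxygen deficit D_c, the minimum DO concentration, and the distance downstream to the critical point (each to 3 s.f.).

t_c ≈ 0.439 d; D_c ≈ 4.71 mg/L; min DO ≈ 6.89 mg/L; x_c ≈ 39.4 km

With k_2/k_d = 4.524 and 1 − D₀(k_2−k_d)/(k_d L₀) = 0.4233,
t_c = ln(4.524 × 0.4233) / (1.90 − 0.420) = ln(1.915) / 1.480 = 0.6496/1.480 = 0.4389 d.
D_c = (k_d/k_2) L₀ e^(−k_d t_c) = (0.420/1.90) × 25.6 × e^(−0.420×0.4389) = 0.2211 × 25.6 × 0.8317 = 4.706 mg/L.
Minimum DO = C_s − D_c = 11.6 − 4.706 = 6.894 mg/L.
x_c = v t_c = 1.04 m/s × 0.4389 d × 86400 s/d = 39440 m ≈ 39.4 km.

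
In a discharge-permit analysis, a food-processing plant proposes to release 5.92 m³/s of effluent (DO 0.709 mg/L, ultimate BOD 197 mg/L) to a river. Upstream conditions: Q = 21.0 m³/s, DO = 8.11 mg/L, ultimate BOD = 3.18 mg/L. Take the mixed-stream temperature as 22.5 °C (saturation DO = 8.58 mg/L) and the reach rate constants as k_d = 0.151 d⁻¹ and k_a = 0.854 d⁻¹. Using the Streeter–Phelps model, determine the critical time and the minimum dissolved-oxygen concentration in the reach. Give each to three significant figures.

t_c ≈ 2.12 d; minimum DO ≈ 2.70 mg/L

Mixed DO = (21.0×8.11 + 5.92×0.709)/(21.0+5.92) = 174.5/26.92 = 6.482 mg/L.
Mixed L₀ = (21.0×3.18 + 5.92×197)/(26.92) = 1233/26.92 = 45.80 mg/L.
Initial deficit D₀ = C_s − DO₀ = 8.58 − 6.482 = 2.098 mg/L.
t_c = (1/0.7030) ln[(0.854/0.151)(1 − 2.098×0.7030/(0.151×45.80))] = 1.422 × ln(4.450) = 2.124 d.
D_c = (0.151/0.854) × 45.80 × e^(−0.151×2.124) = 0.1768 × 45.80 × 0.7257 = 5.877 mg/L.
Minimum DO = 8.58 − 5.877 = 2.703 mg/L.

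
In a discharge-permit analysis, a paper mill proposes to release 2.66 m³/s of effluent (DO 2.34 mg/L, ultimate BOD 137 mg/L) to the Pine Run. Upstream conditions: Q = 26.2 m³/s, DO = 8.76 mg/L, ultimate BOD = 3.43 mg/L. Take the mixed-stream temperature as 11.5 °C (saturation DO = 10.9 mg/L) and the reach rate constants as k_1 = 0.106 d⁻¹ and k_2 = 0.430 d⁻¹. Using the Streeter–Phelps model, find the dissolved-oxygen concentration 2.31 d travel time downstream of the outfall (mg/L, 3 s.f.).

DO ≈ 7.76 mg/L

Mixed DO = (26.2×8.76 + 2.66×2.34)/(26.2+2.66) = 235.7/28.86 = 8.168 mg/L.
Mixed L₀ = (26.2×3.43 + 2.66×137)/(28.86) = 454.3/28.86 = 15.74 mg/L.
Initial deficit D₀ = C_s − DO₀ = 10.9 − 8.168 = 2.732 mg/L.
D(2.31) = [0.106×15.74/(0.430−0.106)](e^(−0.106×2.31) − e^(−0.430×2.31)) + 2.732 e^(−0.430×2.31)
= 5.150 × (0.7828 − 0.3704) + 2.732 × 0.3704 = 3.136 mg/L.
DO = 10.9 − 3.136 = 7.764 mg/L.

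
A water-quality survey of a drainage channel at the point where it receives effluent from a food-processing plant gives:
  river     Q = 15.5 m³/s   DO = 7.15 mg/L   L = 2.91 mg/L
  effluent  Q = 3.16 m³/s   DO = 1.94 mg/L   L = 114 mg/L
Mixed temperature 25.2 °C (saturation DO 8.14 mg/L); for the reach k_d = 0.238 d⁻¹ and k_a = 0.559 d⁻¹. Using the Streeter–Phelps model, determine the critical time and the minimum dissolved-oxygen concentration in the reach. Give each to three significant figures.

t_c ≈ 2.28 d; minimum DO ≈ 2.76 mg/L

Mixed DO = (15.5×7.15 + 3.16×1.94)/(15.5+3.16) = 117.0/18.66 = 6.268 mg/L.
Mixed L₀ = (15.5×2.91 + 3.16×114)/(18.66) = 405.3/18.66 = 21.72 mg/L.
Initial deficit D₀ = C_s − DO₀ = 8.14 − 6.268 = 1.872 mg/L.
t_c = (1/0.3210) ln[(0.559/0.238)(1 − 1.872×0.3210/(0.238×21.72))] = 3.115 × ln(2.076) = 2.275 d.
D_c = (0.238/0.559) × 21.72 × e^(−0.238×2.275) = 0.4258 × 21.72 × 0.5819 = 5.382 mg/L.
Minimum DO = 8.14 − 5.382 = 2.758 mg/L.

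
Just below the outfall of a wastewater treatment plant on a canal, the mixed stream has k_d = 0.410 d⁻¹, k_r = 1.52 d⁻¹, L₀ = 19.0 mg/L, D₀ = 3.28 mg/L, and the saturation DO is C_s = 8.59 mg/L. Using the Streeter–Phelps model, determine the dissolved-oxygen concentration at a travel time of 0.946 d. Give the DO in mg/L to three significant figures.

k_d L₀/(k_r−k_d) = 0.410×19.0/(1.52−0.410) = 7.790/1.110 = 7.018 mg/L.
e^(−k_d t) = e^(−0.410×0.9460) = 0.6785; e^(−k_r t) = e^(−1.52×0.9460) = 0.2374.
D = 7.018 × (0.6785 − 0.2374) + 3.28 × 0.2374 = 3.096 + 0.7787 = 3.874 mg/L.
DO = C_s − D = 8.59 − 3.874 = 4.716 mg/L.

DO ≈ 4.72 mg/L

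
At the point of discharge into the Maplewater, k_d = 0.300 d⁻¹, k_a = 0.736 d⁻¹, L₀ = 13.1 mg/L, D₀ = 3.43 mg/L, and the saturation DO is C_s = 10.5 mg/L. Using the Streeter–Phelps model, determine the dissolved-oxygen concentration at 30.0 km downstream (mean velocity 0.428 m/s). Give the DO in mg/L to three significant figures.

Travel time t = x/v = 30.0 km / (0.428 m/s) = 30000 m / 0.428 m/s = 70090 s = 0.8113 d.
k_d L₀/(k_a−k_d) = 0.300×13.1/(0.736−0.300) = 3.930/0.4360 = 9.014 mg/L.
e^(−k_d t) = e^(−0.300×0.8113) = 0.7840; e^(−k_a t) = e^(−0.736×0.8113) = 0.5504.
D = 9.014 × (0.7840 − 0.5504) + 3.43 × 0.5504 = 2.105 + 1.888 = 3.993 mg/L.
DO = C_s − D = 10.5 − 3.993 = 6.507 mg/L.

DO ≈ 6.51 mg/L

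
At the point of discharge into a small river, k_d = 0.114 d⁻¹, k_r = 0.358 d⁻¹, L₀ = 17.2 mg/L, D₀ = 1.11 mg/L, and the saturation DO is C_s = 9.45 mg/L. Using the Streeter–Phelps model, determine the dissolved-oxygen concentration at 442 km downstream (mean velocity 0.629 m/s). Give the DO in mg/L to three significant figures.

DO ≈ 6.65 mg/L

Travel time t = x/v = 442 km / (0.629 m/s) = 442000 m / 0.629 m/s = 702700 s = 8.133 d.
k_d L₀/(k_r−k_d) = 0.114×17.2/(0.358−0.114) = 1.961/0.2440 = 8.036 mg/L.
e^(−k_d t) = e^(−0.114×8.133) = 0.3957; e^(−k_r t) = e^(−0.358×8.133) = 0.05439.
D = 8.036 × (0.3957 − 0.05439) + 1.11 × 0.05439 = 2.743 + 0.06037 = 2.803 mg/L.
DO = C_s − D = 9.45 − 2.803 = 6.647 mg/L.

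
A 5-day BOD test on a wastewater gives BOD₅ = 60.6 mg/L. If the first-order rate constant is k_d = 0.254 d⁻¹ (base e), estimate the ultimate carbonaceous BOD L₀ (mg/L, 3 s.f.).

BOD₅ = L₀(1 − e^(−5k_d)) ⇒ L₀ = BOD₅ / (1 − e^(−5×0.254))
= 60.6 / (1 − 0.2808) = 60.6 / 0.7192 = 84.26 mg/L.

L₀ ≈ 84.3 mg/L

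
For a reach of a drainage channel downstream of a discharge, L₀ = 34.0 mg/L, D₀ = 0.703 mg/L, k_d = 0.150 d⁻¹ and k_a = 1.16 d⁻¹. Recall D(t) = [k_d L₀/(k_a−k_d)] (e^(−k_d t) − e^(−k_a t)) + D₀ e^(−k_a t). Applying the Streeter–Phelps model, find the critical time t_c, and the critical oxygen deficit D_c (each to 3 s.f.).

t_c = [1/(k_a−k_d)] ln[(k_a/k_d)(1 − D₀(k_a−k_d)/(k_d L₀))]
= [1/(1.16−0.150)] ln[(1.16/0.150)(1 − 0.703×1.010/(0.150×34.0))]
= (1/1.010) ln[7.733 × 0.8608] = 0.9901 × ln(6.657) = 0.9901 × 1.896 = 1.877 d.
L(t_c) = L₀ e^(−k_d t_c) = 34.0 × 0.7546 = 25.66 mg/L, and at the critical point k_a D_c = k_d L, so D_c = (0.150/1.16) × 25.66 = 3.318 mg/L.

t_c ≈ 1.88 d; D_c ≈ 3.32 mg/L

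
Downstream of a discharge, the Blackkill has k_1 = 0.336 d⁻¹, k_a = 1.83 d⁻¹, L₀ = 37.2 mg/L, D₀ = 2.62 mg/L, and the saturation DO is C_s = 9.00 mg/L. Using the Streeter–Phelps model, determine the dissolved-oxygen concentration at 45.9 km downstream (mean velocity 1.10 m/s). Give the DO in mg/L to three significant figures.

DO ≈ 4.26 mg/L

Travel time t = x/v = 45.9 km / (1.10 m/s) = 45900 m / 1.10 m/s = 41730 s = 0.4830 d.
k_1 L₀/(k_a−k_1) = 0.336×37.2/(1.83−0.336) = 12.50/1.494 = 8.366 mg/L.
e^(−k_1 t) = e^(−0.336×0.4830) = 0.8502; e^(−k_a t) = e^(−1.83×0.4830) = 0.4132.
D = 8.366 × (0.8502 − 0.4132) + 2.62 × 0.4132 = 3.656 + 1.083 = 4.739 mg/L.
DO = C_s − D = 9.00 − 4.739 = 4.261 mg/L.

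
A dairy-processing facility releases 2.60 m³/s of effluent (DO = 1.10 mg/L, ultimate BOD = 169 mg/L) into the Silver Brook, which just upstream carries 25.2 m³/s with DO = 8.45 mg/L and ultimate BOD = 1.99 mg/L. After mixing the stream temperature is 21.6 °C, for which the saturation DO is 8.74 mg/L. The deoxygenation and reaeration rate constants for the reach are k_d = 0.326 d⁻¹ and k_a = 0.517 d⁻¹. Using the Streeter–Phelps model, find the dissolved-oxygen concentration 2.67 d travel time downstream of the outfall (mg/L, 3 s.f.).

Mixed DO = (25.2×8.45 + 2.60×1.10)/(25.2+2.60) = 215.8/27.80 = 7.763 mg/L.
Mixed L₀ = (25.2×1.99 + 2.60×169)/(27.80) = 489.5/27.80 = 17.61 mg/L.
Initial deficit D₀ = C_s − DO₀ = 8.74 − 7.763 = 0.9774 mg/L.
D(2.67) = [0.326×17.61/(0.517−0.326)](e^(−0.326×2.67) − e^(−0.517×2.67)) + 0.9774 e^(−0.517×2.67)
= 30.06 × (0.4188 − 0.2515) + 0.9774 × 0.2515 = 5.274 mg/L.
DO = 8.74 − 5.274 = 3.466 mg/L.

DO ≈ 3.47 mg/L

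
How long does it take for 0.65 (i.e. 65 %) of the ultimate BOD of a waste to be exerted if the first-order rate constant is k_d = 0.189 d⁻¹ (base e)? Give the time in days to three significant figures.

t ≈ 5.55 d

y/L₀ = 1 − e^(−k_d t) = 0.65 ⇒ e^(−k_d t) = 0.350
t = −ln(0.350) / 0.189 = 1.050 / 0.189 = 5.555 d.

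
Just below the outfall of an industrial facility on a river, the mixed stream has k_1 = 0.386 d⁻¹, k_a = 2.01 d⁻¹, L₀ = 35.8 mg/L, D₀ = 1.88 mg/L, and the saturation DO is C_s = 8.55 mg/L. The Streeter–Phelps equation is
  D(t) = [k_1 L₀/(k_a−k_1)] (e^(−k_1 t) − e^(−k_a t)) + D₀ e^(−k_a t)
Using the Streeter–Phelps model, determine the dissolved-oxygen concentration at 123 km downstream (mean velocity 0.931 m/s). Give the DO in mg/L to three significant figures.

DO ≈ 4.14 mg/L

Travel time t = x/v = 123 km / (0.931 m/s) = 123000 m / 0.931 m/s = 132100 s = 1.529 d.
k_1 L₀/(k_a−k_1) = 0.386×35.8/(2.01−0.386) = 13.82/1.624 = 8.509 mg/L.
e^(−k_1 t) = e^(−0.386×1.529) = 0.5542; e^(−k_a t) = e^(−2.01×1.529) = 0.04626.
D = 8.509 × (0.5542 − 0.04626) + 1.88 × 0.04626 = 4.322 + 0.08696 = 4.409 mg/L.
DO = C_s − D = 8.55 − 4.409 = 4.141 mg/L.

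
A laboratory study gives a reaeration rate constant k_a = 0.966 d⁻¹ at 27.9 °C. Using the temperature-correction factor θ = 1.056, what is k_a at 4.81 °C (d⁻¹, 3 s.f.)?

k_a(T₂) = k_a(T₁) · θ^(T₂−T₁) = 0.966 × 1.056^(4.81−27.9)
= 0.966 × 1.056^-23.1 = 0.966 × 0.2842 = 0.2745 d⁻¹.

k_a ≈ 0.275 d⁻¹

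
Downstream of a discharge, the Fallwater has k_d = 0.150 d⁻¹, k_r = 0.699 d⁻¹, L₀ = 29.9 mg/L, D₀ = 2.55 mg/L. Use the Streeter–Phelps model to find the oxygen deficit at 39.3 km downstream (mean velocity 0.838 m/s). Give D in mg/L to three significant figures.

D ≈ 3.69 mg/L

Travel time t = x/v = 39.3 km / (0.838 m/s) = 39300 m / 0.838 m/s = 46900 s = 0.5428 d.
k_d L₀/(k_r−k_d) = 0.150×29.9/(0.699−0.150) = 4.485/0.5490 = 8.169 mg/L.
e^(−k_d t) = e^(−0.150×0.5428) = 0.9218; e^(−k_r t) = e^(−0.699×0.5428) = 0.6843.
D = 8.169 × (0.9218 − 0.6843) + 2.55 × 0.6843 = 1.941 + 1.745 = 3.685 mg/L.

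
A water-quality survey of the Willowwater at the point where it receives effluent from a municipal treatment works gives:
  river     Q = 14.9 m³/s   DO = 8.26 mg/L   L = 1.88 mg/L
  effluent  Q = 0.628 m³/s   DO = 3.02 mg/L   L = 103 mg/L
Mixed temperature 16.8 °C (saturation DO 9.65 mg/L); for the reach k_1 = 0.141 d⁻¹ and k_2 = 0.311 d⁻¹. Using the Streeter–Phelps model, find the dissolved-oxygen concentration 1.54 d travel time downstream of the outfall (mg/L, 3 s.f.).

Mixed DO = (14.9×8.26 + 0.628×3.02)/(14.9+0.628) = 125.0/15.53 = 8.048 mg/L.
Mixed L₀ = (14.9×1.88 + 0.628×103)/(15.53) = 92.70/15.53 = 5.970 mg/L.
Initial deficit D₀ = C_s − DO₀ = 9.65 − 8.048 = 1.602 mg/L.
D(1.54) = [0.141×5.970/(0.311−0.141)](e^(−0.141×1.54) − e^(−0.311×1.54)) + 1.602 e^(−0.311×1.54)
= 4.951 × (0.8048 − 0.6194) + 1.602 × 0.6194 = 1.910 mg/L.
DO = 9.65 − 1.910 = 7.740 mg/L.

DO ≈ 7.74 mg/L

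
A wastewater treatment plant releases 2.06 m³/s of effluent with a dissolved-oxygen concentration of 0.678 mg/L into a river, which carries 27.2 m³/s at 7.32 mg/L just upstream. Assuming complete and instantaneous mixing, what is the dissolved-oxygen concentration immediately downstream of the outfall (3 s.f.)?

6.85 mg/L

Flow-weighted mixing: C = (Q_r C_r + Q_w C_w)/(Q_r + Q_w)
= (27.2×7.32 + 2.06×0.678)/(27.2 + 2.06) = 200.5/29.26 = 6.852 mg/L.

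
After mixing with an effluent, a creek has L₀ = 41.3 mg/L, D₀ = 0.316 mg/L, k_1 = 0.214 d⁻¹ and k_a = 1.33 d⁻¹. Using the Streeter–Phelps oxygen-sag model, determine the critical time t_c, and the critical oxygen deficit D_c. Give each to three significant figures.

With k_a/k_1 = 6.215 and 1 − D₀(k_a−k_1)/(k_1 L₀) = 0.9601,
t_c = ln(6.215 × 0.9601) / (1.33 − 0.214) = ln(5.967) / 1.116 = 1.786/1.116 = 1.601 d.
D_c = (k_1/k_a) L₀ e^(−k_1 t_c) = (0.214/1.33) × 41.3 × e^(−0.214×1.601) = 0.1609 × 41.3 × 0.7100 = 4.718 mg/L.

t_c ≈ 1.60 d; D_c ≈ 4.72 mg/L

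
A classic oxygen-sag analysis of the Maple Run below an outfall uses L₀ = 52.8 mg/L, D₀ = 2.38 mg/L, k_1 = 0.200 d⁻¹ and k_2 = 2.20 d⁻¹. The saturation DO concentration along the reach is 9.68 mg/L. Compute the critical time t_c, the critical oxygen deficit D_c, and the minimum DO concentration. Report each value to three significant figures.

With k_2/k_1 = 11.00 and 1 − D₀(k_2−k_1)/(k_1 L₀) = 0.5492,
t_c = ln(11.00 × 0.5492) / (2.20 − 0.200) = ln(6.042) / 2.000 = 1.799/2.000 = 0.8993 d.
D_c = (k_1/k_2) L₀ e^(−k_1 t_c) = (0.200/2.20) × 52.8 × e^(−0.200×0.8993) = 0.09091 × 52.8 × 0.8354 = 4.010 mg/L.
Minimum DO = C_s − D_c = 9.68 − 4.010 = 5.670 mg/L.

t_c ≈ 0.899 d; D_c ≈ 4.01 mg/L; min DO ≈ 5.67 mg/L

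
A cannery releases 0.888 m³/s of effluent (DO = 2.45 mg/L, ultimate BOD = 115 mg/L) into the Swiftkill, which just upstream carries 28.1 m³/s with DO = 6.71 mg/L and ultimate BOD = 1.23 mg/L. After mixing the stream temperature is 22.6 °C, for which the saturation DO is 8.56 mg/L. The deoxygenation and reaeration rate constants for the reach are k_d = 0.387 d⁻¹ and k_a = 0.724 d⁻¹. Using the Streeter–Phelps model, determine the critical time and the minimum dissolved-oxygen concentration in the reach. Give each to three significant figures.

t_c ≈ 0.508 d; minimum DO ≈ 6.49 mg/L

Mixed DO = (28.1×6.71 + 0.888×2.45)/(28.1+0.888) = 190.7/28.99 = 6.580 mg/L.
Mixed L₀ = (28.1×1.23 + 0.888×115)/(28.99) = 136.7/28.99 = 4.715 mg/L.
Initial deficit D₀ = C_s − DO₀ = 8.56 − 6.580 = 1.980 mg/L.
t_c = (1/0.3370) ln[(0.724/0.387)(1 − 1.980×0.3370/(0.387×4.715))] = 2.967 × ln(1.187) = 0.5075 d.
D_c = (0.387/0.724) × 4.715 × e^(−0.387×0.5075) = 0.5345 × 4.715 × 0.8217 = 2.071 mg/L.
Minimum DO = 8.56 − 2.071 = 6.489 mg/L.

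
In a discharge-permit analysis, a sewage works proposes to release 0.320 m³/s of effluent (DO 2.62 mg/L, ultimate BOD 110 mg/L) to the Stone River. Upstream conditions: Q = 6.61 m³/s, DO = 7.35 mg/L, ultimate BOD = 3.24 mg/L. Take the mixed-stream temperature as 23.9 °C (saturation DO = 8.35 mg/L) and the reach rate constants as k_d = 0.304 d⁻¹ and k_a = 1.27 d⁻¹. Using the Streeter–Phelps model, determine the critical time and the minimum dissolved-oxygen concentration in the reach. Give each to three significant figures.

Mixed DO = (6.61×7.35 + 0.320×2.62)/(6.61+0.320) = 49.42/6.930 = 7.132 mg/L.
Mixed L₀ = (6.61×3.24 + 0.320×110)/(6.930) = 56.62/6.930 = 8.170 mg/L.
Initial deficit D₀ = C_s − DO₀ = 8.35 − 7.132 = 1.218 mg/L.
t_c = (1/0.9660) ln[(1.27/0.304)(1 − 1.218×0.9660/(0.304×8.170))] = 1.035 × ln(2.198) = 0.8152 d.
D_c = (0.304/1.27) × 8.170 × e^(−0.304×0.8152) = 0.2394 × 8.170 × 0.7805 = 1.526 mg/L.
Minimum DO = 8.35 − 1.526 = 6.824 mg/L.

t_c ≈ 0.815 d; minimum DO ≈ 6.82 mg/L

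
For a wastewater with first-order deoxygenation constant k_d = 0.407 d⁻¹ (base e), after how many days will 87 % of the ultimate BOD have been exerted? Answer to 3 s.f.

t ≈ 5.01 d

y/L₀ = 1 − e^(−k_d t) = 0.87 ⇒ e^(−k_d t) = 0.130
t = −ln(0.130) / 0.407 = 2.040 / 0.407 = 5.013 d.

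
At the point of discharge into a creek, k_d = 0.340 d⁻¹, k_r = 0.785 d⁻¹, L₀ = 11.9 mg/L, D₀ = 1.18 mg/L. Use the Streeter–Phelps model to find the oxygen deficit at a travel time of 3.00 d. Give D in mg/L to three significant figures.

D ≈ 2.53 mg/L

k_d L₀/(k_r−k_d) = 0.340×11.9/(0.785−0.340) = 4.046/0.4450 = 9.092 mg/L.
e^(−k_d t) = e^(−0.340×3.000) = 0.3606; e^(−k_r t) = e^(−0.785×3.000) = 0.09489.
D = 9.092 × (0.3606 − 0.09489) + 1.18 × 0.09489 = 2.416 + 0.1120 = 2.528 mg/L.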